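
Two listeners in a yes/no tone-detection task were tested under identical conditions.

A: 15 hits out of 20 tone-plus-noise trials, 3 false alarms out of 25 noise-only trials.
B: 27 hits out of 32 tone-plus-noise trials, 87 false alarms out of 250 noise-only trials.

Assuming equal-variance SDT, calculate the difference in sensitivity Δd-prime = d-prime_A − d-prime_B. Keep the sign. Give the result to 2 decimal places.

Δd-prime = 0.45

A: z(0.7500) = 0.674, z(0.1200) = -1.175, d' = 1.849
B: z(0.8438) = 1.010, z(0.3480) = -0.391, d' = 1.401
Δd' = d'_A − d'_B = 1.849 − 1.401 = 0.448
A has the higher sensitivity.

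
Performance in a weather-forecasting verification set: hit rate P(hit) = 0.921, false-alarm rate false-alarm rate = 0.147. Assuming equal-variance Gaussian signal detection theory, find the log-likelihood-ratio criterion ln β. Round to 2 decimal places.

ln β = -0.45

Φ⁻¹(0.921) = 1.412, Φ⁻¹(0.147) = -1.049
ln β = −½·[z(H)² − z(FA)²] = −0.5 × (1.994 − 1.100) = -0.447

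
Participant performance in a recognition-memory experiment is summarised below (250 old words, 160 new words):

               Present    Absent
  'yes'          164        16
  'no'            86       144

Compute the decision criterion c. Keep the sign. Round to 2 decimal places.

c = 0.44

H = 164/250 = 0.6560
FA = 16/160 = 0.1000
z(0.6560) = 0.4016, z(0.1000) = -1.2816
c = −½·[z(H) + z(FA)] = −0.5 × (0.4016 + (-1.2816)) = 0.4400
c > 0: the participant has a conservative response bias.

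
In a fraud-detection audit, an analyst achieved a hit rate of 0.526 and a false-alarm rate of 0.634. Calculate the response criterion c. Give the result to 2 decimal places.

z(H) = z(0.526) = 0.0652
z(FA) = z(0.634) = 0.3425
c = −½·[z(H) + z(FA)] = −0.5 × (0.0652 + 0.3425) = -0.20385
c < 0: the analyst has a liberal response bias.

c = -0.20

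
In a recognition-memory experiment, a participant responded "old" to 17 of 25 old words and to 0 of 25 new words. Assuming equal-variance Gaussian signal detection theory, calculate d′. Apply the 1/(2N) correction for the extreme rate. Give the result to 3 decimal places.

The false-alarm rate is 0/25 = 0, so apply the 1/(2N) correction: FA → 1/(2·25) = 0.02000.
z(H) = z(0.68000) = 0.4677
z(FA) = z(0.02000) = -2.0537
d' = 0.4677 − (-2.0537) = 2.5214

d′ = 2.521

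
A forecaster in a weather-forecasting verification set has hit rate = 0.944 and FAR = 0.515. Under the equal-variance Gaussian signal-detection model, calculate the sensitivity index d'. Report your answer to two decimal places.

d' = 1.55

Φ⁻¹(0.944) = 1.5893, Φ⁻¹(0.515) = 0.0376
d' = z(H) − z(FA) = 1.5893 − 0.0376 = 1.5517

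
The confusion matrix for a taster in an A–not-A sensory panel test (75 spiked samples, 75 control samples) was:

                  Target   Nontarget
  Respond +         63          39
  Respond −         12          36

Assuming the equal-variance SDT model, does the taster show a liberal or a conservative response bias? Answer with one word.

liberal

z(H) = 0.994, z(FA) = 0.050
c = −½·(z(H) + z(FA)) = -0.522
c < 0 → liberal criterion (biased toward responding “yes”).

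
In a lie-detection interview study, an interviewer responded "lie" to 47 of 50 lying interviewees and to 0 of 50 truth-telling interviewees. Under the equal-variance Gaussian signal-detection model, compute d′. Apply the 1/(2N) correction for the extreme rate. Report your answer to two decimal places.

d′ = 3.88

The false-alarm rate is 0/50 = 0, so apply the 1/(2N) correction: FA → 1/(2·50) = 0.01000.
z(H) = z(0.94000) = 1.555
z(FA) = z(0.01000) = -2.326
d' = 1.555 − (-2.326) = 3.881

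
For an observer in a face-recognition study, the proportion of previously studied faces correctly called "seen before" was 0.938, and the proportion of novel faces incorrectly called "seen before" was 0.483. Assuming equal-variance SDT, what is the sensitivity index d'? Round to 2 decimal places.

z(H) = 1.538
z(FA) = -0.043
d' = z(H) − z(FA) = 1.538 − (-0.043) = 1.581

d' = 1.58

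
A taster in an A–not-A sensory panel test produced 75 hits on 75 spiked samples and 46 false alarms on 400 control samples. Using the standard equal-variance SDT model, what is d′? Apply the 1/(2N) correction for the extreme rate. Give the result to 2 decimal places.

d′ = 3.68

The hit rate is 75/75 = 1, so apply the 1/(2N) correction: H → 1 − 1/(2·75) = 0.99333.
z(H) = z(0.99333) = 2.475
z(FA) = z(0.11500) = -1.200
d' = 2.475 − (-1.200) = 3.675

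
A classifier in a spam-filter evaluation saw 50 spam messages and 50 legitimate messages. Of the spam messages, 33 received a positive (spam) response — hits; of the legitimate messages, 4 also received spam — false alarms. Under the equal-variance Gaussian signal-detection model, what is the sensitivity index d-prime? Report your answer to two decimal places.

d-prime = 1.82

H = 33/50 = 0.6600
FA = 4/50 = 0.0800
z(0.6600) = 0.4125, z(0.0800) = -1.4051
d' = z(H) − z(FA) = 0.4125 − (-1.4051) = 1.8176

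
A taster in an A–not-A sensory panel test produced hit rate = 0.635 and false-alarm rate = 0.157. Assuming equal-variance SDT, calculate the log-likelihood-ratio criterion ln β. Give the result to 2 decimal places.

z(0.635) = 0.345, z(0.157) = -1.007
ln β = −½·[z(H)² − z(FA)²] = −0.5 × (0.119 − 1.014) = 0.4475

ln β = 0.45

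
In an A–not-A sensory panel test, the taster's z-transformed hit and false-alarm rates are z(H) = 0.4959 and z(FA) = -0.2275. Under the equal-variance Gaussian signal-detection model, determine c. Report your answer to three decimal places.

c = −½·[z(H) + z(FA)] = −½·(0.4959 + (-0.2275)) = -0.1342
c < 0: the taster has a liberal response bias.

c = -0.134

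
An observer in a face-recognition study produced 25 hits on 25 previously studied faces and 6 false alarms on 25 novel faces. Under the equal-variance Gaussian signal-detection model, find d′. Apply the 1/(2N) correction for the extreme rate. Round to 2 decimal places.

The hit rate is 25/25 = 1, so apply the 1/(2N) correction: H → 1 − 1/(2·25) = 0.98000.
z(H) = z(0.98000) = 2.054
z(FA) = z(0.24000) = -0.706
d' = 2.054 − (-0.706) = 2.760

d′ = 2.76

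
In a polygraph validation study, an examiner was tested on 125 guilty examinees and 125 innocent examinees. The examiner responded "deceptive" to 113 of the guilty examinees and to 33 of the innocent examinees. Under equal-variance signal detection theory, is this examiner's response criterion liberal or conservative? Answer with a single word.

liberal

z(H) = 1.305, z(FA) = -0.631
c = −½·(z(H) + z(FA)) = -0.337
c < 0 → liberal criterion (biased toward responding “yes”).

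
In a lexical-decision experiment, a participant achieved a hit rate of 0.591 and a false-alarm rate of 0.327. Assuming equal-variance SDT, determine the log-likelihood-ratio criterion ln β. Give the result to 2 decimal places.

ln β = 0.07

z(0.591) = 0.230, z(0.327) = -0.448
ln β = −½·[z(H)² − z(FA)²] = −0.5 × (0.053 − 0.201) = 0.074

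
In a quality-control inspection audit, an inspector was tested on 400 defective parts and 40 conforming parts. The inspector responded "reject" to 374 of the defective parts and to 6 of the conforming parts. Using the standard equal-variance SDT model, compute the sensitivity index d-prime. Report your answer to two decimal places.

d-prime = 2.55

H = 374/400 = 0.9350
FA = 6/40 = 0.1500
z(H) = z(0.9350) = 1.5141
z(FA) = z(0.1500) = -1.0364
d' = z(H) − z(FA) = 1.5141 − (-1.0364) = 2.5505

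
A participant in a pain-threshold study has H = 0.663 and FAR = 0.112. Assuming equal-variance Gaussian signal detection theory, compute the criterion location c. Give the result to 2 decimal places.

c = 0.40

z(H) = 0.421
z(FA) = -1.216
c = −½·[z(H) + z(FA)] = −0.5 × (0.421 + (-1.216)) = 0.3975
c > 0: the participant has a conservative response bias.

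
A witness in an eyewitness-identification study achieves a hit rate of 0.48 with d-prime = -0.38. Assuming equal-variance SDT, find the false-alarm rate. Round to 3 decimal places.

false-alarm rate = 0.629

z(hit rate) = z(0.48) = -0.0502
z(FA) = z(H) − d' = -0.0502 − (-0.38) = 0.3298
false-alarm rate = Φ(0.3298) = 0.6292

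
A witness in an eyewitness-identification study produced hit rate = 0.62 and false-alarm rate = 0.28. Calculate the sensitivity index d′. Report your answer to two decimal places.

z(H) = 0.3055
z(FA) = -0.5828
d' = z(H) − z(FA) = 0.3055 − (-0.5828) = 0.8883

d′ = 0.89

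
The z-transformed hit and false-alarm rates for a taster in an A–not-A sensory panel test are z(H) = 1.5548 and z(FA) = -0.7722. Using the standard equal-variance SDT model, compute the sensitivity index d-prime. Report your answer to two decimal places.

d' = z(H) − z(FA) = 1.5548 − (-0.7722) = 2.3270

d-prime = 2.33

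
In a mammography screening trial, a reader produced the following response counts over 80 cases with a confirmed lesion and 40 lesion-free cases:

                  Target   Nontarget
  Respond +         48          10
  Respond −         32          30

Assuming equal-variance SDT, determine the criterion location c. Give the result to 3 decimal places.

H = 48/80 = 0.6000
FA = 10/40 = 0.2500
Φ⁻¹(H) = 0.2533
Φ⁻¹(FA) = -0.6745
c = −½·[z(H) + z(FA)] = −0.5 × (0.2533 + (-0.6745)) = 0.2106

c = 0.211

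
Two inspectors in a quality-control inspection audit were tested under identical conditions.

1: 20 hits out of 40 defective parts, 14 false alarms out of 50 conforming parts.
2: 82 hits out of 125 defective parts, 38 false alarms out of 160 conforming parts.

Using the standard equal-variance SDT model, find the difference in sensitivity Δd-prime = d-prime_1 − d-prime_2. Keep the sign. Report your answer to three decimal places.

1: z(0.5000) = 0.0000, z(0.2800) = -0.5828, d' = 0.5828
2: z(0.6560) = 0.4016, z(0.2375) = -0.7144, d' = 1.1160
Δd' = d'_1 − d'_2 = 0.5828 − 1.1160 = -0.5332
2 has the higher sensitivity.

Δd-prime = -0.533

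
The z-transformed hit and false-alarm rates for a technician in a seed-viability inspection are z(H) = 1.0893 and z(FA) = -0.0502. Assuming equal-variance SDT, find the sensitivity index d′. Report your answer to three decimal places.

d′ = 1.140

d' = z(H) − z(FA) = 1.0893 − (-0.0502) = 1.1395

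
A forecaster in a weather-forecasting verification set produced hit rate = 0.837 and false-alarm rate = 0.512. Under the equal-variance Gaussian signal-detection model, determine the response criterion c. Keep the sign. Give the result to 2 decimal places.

Φ⁻¹(H) = Φ⁻¹(0.837) = 0.9822
Φ⁻¹(FA) = Φ⁻¹(0.512) = 0.0301
c = −½·[z(H) + z(FA)] = −0.5 × (0.9822 + 0.0301) = -0.50615

c = -0.51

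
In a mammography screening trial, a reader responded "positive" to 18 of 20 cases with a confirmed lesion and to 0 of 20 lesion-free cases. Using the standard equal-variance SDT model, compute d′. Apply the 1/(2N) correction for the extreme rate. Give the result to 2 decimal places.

d′ = 3.24

The false-alarm rate is 0/20 = 0, so apply the 1/(2N) correction: FA → 1/(2·20) = 0.02500.
z(H) = z(0.90000) = 1.282
z(FA) = z(0.02500) = -1.960
d' = 1.282 − (-1.960) = 3.242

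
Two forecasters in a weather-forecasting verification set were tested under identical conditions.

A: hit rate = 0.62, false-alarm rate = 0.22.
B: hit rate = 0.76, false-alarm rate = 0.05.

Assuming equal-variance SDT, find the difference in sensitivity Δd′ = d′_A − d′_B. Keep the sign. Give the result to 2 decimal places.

A: z(0.62) = 0.305, z(0.22) = -0.772, d' = 1.077
B: z(0.76) = 0.706, z(0.05) = -1.645, d' = 2.351
Δd' = d'_A − d'_B = 1.077 − 2.351 = -1.274
B has the higher sensitivity.

Δd′ = -1.27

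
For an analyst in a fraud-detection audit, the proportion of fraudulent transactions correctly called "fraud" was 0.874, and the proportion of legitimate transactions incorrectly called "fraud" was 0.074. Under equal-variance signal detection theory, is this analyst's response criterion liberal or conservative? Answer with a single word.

z(H) = 1.146, z(FA) = -1.447
c = −½·(z(H) + z(FA)) = 0.1505
c > 0 → conservative criterion (biased toward responding “no”).

conservative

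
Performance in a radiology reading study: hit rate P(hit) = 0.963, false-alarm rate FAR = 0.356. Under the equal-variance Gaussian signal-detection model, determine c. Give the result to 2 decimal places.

c = -0.71

z(H) = 1.787
z(FA) = -0.369
c = −½·[z(H) + z(FA)] = −0.5 × (1.787 + (-0.369)) = -0.709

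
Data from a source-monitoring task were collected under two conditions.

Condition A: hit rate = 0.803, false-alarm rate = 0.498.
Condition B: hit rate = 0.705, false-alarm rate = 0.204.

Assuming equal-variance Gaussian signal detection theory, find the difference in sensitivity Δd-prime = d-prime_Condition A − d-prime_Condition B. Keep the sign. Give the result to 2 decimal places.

Δd-prime = -0.51

Condition A: z(0.803) = 0.852, z(0.498) = -0.005, d' = 0.857
Condition B: z(0.705) = 0.539, z(0.204) = -0.827, d' = 1.366
Δd' = d'_Condition A − d'_Condition B = 0.857 − 1.366 = -0.509
Condition B has the higher sensitivity.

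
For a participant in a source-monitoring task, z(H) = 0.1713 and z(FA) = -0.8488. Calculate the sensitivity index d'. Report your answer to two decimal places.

d' = z(H) − z(FA) = 0.1713 − (-0.8488) = 1.0201

d' = 1.02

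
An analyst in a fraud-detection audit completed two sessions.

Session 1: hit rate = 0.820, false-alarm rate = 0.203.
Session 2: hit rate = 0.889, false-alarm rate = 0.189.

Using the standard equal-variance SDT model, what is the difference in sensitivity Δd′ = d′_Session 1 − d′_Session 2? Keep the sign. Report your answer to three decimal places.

Δd′ = -0.356

Session 1: z(0.820) = 0.9154, z(0.203) = -0.8310, d' = 1.7464
Session 2: z(0.889) = 1.2212, z(0.189) = -0.8816, d' = 2.1028
Δd' = d'_Session 1 − d'_Session 2 = 1.7464 − 2.1028 = -0.3564
Session 2 has the higher sensitivity.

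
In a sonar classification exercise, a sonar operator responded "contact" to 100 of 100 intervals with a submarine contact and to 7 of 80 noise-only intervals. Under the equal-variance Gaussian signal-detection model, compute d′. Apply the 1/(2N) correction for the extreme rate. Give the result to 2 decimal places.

The hit rate is 100/100 = 1, so apply the 1/(2N) correction: H → 1 − 1/(2·100) = 0.99500.
z(H) = z(0.99500) = 2.576
z(FA) = z(0.08750) = -1.356
d' = 2.576 − (-1.356) = 3.932

d′ = 3.93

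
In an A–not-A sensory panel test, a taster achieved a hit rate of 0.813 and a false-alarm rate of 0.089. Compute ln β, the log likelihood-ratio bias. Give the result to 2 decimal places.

z(0.813) = 0.889, z(0.089) = -1.347
ln β = −½·[z(H)² − z(FA)²] = −0.5 × (0.790 − 1.814) = 0.512

ln β = 0.51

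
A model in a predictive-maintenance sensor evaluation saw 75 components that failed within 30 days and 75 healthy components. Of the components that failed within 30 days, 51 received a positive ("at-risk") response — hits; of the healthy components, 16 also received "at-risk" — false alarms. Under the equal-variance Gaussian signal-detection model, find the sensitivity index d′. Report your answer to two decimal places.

d′ = 1.26

H = 51/75 = 0.6800
FA = 16/75 = 0.2133
z(H) = 0.468
z(FA) = -0.795
d' = z(H) − z(FA) = 0.468 − (-0.795) = 1.263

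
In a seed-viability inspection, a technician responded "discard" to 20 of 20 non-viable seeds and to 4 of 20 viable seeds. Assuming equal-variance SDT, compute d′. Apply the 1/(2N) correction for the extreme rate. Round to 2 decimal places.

d′ = 2.80

The hit rate is 20/20 = 1, so apply the 1/(2N) correction: H → 1 − 1/(2·20) = 0.97500.
z(H) = z(0.97500) = 1.960
z(FA) = z(0.20000) = -0.842
d' = 1.960 − (-0.842) = 2.802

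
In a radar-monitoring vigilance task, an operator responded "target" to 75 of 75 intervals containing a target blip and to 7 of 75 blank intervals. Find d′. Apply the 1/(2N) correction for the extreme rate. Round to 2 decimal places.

The hit rate is 75/75 = 1, so apply the 1/(2N) correction: H → 1 − 1/(2·75) = 0.99333.
z(H) = z(0.99333) = 2.475
z(FA) = z(0.09333) = -1.321
d' = 2.475 − (-1.321) = 3.796

d′ = 3.80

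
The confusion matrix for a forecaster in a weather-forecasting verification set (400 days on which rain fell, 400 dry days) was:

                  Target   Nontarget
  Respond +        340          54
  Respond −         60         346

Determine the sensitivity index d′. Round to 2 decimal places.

H = 340/400 = 0.8500
FA = 54/400 = 0.1350
z(H) = z(0.8500) = 1.036
z(FA) = z(0.1350) = -1.103
d' = z(H) − z(FA) = 1.036 − (-1.103) = 2.139

d′ = 2.14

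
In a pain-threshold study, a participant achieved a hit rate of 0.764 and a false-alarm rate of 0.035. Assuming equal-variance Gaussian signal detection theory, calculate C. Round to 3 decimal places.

C = 0.546

z(H) = z(0.764) = 0.7192
z(FA) = z(0.035) = -1.8119
c = −½·[z(H) + z(FA)] = −0.5 × (0.7192 + (-1.8119)) = 0.54635
c > 0: the participant has a conservative response bias.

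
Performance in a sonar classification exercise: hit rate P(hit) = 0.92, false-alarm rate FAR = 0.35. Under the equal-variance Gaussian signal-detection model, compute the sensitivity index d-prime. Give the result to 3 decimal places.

d-prime = 1.790

z(H) = z(0.92) = 1.4051
z(FA) = z(0.35) = -0.3853
d' = z(H) − z(FA) = 1.4051 − (-0.3853) = 1.7904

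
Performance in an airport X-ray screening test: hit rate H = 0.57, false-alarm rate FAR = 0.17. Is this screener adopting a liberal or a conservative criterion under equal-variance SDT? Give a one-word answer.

conservative

z(H) = 0.176, z(FA) = -0.954
c = −½·(z(H) + z(FA)) = 0.389
c > 0 → conservative criterion (biased toward responding “no”).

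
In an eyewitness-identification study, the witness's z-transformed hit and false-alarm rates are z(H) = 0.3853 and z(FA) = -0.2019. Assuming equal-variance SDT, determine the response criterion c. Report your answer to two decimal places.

c = −½·[z(H) + z(FA)] = −½·(0.3853 + (-0.2019)) = -0.0917
c < 0: the witness has a liberal response bias.

c = -0.09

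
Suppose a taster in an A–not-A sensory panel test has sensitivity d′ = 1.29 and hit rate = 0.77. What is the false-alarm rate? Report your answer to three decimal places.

z(hit rate) = z(0.77) = 0.7388
z(FA) = z(H) − d' = 0.7388 − 1.29 = -0.5512
false-alarm rate = Φ(-0.5512) = 0.2907

false-alarm rate = 0.291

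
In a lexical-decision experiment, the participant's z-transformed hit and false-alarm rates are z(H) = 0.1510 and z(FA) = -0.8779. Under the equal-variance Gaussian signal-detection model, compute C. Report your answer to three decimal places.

C = 0.363

c = −½·[z(H) + z(FA)] = −½·(0.1510 + (-0.8779)) = 0.36345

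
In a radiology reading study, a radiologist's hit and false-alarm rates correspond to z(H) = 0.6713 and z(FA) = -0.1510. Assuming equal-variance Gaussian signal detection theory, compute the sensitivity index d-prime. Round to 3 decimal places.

d-prime = 0.822

d' = z(H) − z(FA) = 0.6713 − (-0.1510) = 0.8223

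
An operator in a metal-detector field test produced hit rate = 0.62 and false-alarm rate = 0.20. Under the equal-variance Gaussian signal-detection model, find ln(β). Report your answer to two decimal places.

Φ⁻¹(0.62) = 0.305, Φ⁻¹(0.20) = -0.842
ln β = −½·[z(H)² − z(FA)²] = −0.5 × (0.093 − 0.709) = 0.308

ln β = 0.31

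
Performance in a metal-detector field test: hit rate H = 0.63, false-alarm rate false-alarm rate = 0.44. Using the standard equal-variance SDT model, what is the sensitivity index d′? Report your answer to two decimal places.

d′ = 0.48

z(0.63) = 0.332, z(0.44) = -0.151
d' = z(H) − z(FA) = 0.332 − (-0.151) = 0.483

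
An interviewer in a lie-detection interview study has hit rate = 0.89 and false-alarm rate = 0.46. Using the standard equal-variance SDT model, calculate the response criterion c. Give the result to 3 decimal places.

c = -0.563

z(0.89) = 1.2265, z(0.46) = -0.1004
c = −½·[z(H) + z(FA)] = −0.5 × (1.2265 + (-0.1004)) = -0.56305
c < 0: the interviewer has a liberal response bias.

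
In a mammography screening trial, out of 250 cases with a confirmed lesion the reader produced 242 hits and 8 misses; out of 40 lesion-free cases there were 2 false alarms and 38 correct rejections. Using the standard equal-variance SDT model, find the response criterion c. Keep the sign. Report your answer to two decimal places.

c = -0.10

H = 242/250 = 0.9680
FA = 2/40 = 0.0500
Φ⁻¹(H) = 1.852
Φ⁻¹(FA) = -1.645
c = −½·[z(H) + z(FA)] = −0.5 × (1.852 + (-1.645)) = -0.1035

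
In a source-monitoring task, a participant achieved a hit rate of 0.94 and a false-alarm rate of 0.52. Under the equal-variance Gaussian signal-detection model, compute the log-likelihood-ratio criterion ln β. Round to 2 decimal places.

ln β = -1.21

z(H) = z(0.94) = 1.555
z(FA) = z(0.52) = 0.050
ln β = −½·[z(H)² − z(FA)²] = −0.5 × (2.418 − 0.003) = -1.2075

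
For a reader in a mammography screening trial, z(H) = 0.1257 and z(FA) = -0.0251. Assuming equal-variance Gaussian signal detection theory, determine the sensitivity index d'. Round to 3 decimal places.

d' = z(H) − z(FA) = 0.1257 − (-0.0251) = 0.1508

d' = 0.151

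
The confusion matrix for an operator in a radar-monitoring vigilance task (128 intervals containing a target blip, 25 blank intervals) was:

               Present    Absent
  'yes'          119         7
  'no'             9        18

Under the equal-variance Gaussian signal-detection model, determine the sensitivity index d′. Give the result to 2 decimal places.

H = 119/128 = 0.9297
FA = 7/25 = 0.2800
Φ⁻¹(H) = 1.4736
Φ⁻¹(FA) = -0.5828
d' = z(H) − z(FA) = 1.4736 − (-0.5828) = 2.0564

d′ = 2.06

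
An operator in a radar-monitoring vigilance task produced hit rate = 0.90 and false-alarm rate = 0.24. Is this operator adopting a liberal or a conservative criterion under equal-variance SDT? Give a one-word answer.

liberal

z(H) = 1.282, z(FA) = -0.706
c = −½·(z(H) + z(FA)) = -0.288
c < 0 → liberal criterion (biased toward responding “yes”).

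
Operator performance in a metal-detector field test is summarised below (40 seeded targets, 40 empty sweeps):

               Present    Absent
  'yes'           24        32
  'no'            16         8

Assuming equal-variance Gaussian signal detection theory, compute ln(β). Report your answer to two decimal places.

ln β = 0.32

H = 24/40 = 0.6000
FA = 32/40 = 0.8000
z(0.6000) = 0.253, z(0.8000) = 0.842
ln β = −½·[z(H)² − z(FA)²] = −0.5 × (0.064 − 0.709) = 0.3225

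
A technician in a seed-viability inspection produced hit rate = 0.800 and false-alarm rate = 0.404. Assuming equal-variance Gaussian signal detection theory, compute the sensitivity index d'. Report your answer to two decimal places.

z(H) = z(0.800) = 0.8416
z(FA) = z(0.404) = -0.2430
d' = z(H) − z(FA) = 0.8416 − (-0.2430) = 1.0846

d' = 1.08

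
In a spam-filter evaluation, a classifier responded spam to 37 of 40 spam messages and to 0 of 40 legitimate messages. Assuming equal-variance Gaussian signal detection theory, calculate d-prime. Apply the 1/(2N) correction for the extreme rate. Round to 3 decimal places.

d-prime = 3.681

The false-alarm rate is 0/40 = 0, so apply the 1/(2N) correction: FA → 1/(2·40) = 0.01250.
z(H) = z(0.92500) = 1.4395
z(FA) = z(0.01250) = -2.2414
d' = 1.4395 − (-2.2414) = 3.6809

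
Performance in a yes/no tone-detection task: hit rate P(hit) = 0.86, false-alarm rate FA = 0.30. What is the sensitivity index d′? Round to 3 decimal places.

d′ = 1.605

z(0.86) = 1.0803, z(0.30) = -0.5244
d' = z(H) − z(FA) = 1.0803 − (-0.5244) = 1.6047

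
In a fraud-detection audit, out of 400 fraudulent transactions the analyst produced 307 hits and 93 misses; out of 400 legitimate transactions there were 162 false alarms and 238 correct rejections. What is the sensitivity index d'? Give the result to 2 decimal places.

H = 307/400 = 0.7675
FA = 162/400 = 0.4050
Φ⁻¹(H) = Φ⁻¹(0.7675) = 0.7306
Φ⁻¹(FA) = Φ⁻¹(0.4050) = -0.2404
d' = z(H) − z(FA) = 0.7306 − (-0.2404) = 0.9710

d' = 0.97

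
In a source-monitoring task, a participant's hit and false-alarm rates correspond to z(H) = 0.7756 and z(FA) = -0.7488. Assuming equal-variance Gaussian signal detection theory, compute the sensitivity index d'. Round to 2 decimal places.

d' = z(H) − z(FA) = 0.7756 − (-0.7488) = 1.5244

d' = 1.52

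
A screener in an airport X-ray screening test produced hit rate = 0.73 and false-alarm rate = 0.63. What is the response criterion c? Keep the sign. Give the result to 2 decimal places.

z(H) = z(0.73) = 0.613
z(FA) = z(0.63) = 0.332
c = −½·[z(H) + z(FA)] = −0.5 × (0.613 + 0.332) = -0.4725
c < 0: the screener has a liberal response bias.

c = -0.47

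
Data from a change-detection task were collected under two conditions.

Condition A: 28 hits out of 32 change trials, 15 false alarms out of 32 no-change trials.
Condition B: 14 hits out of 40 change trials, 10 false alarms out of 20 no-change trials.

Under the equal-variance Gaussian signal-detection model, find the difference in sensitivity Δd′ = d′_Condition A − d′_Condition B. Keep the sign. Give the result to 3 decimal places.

Δd′ = 1.614

Condition A: z(0.8750) = 1.1503, z(0.4688) = -0.0783, d' = 1.2286
Condition B: z(0.3500) = -0.3853, z(0.5000) = 0.0000, d' = -0.3853
Δd' = d'_Condition A − d'_Condition B = 1.2286 − (-0.3853) = 1.6139
Condition A has the higher sensitivity.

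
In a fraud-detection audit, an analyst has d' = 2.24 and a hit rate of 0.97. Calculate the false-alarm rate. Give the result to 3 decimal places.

false-alarm rate = 0.360

z(hit rate) = z(0.97) = 1.8808
z(FA) = z(H) − d' = 1.8808 − 2.24 = -0.3592
false-alarm rate = Φ(-0.3592) = 0.3597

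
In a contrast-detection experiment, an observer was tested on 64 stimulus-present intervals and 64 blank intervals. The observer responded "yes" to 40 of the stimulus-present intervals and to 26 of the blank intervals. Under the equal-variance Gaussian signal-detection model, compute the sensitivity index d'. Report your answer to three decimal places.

d' = 0.556

H = 40/64 = 0.6250
FA = 26/64 = 0.4062
z(H) = 0.3186
z(FA) = -0.2373
d' = z(H) − z(FA) = 0.3186 − (-0.2373) = 0.5559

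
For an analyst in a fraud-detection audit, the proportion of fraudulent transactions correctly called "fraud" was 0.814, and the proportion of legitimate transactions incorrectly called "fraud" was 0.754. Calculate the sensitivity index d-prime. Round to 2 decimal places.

z(H) = z(0.814) = 0.893
z(FA) = z(0.754) = 0.687
d' = z(H) − z(FA) = 0.893 − 0.687 = 0.206

d-prime = 0.21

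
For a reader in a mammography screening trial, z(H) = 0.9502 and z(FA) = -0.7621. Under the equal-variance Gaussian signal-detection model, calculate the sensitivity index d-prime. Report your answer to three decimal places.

d' = z(H) − z(FA) = 0.9502 − (-0.7621) = 1.7123

d-prime = 1.712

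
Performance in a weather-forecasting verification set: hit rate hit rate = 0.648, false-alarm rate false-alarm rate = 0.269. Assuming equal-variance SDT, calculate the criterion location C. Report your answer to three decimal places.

z(0.648) = 0.3799, z(0.269) = -0.6158
c = −½·[z(H) + z(FA)] = −0.5 × (0.3799 + (-0.6158)) = 0.11795

C = 0.118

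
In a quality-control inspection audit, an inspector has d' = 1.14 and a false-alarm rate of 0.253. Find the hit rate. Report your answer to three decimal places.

z(false-alarm rate) = z(0.253) = -0.6651
z(H) = z(FA) + d' = -0.6651 + 1.14 = 0.4749
hit rate = Φ(0.4749) = 0.6826

hit rate = 0.683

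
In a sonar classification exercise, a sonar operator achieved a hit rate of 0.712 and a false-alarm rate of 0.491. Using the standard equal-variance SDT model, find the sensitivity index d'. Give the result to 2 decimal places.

d' = 0.58

z(H) = z(0.712) = 0.5592
z(FA) = z(0.491) = -0.0226
d' = z(H) − z(FA) = 0.5592 − (-0.0226) = 0.5818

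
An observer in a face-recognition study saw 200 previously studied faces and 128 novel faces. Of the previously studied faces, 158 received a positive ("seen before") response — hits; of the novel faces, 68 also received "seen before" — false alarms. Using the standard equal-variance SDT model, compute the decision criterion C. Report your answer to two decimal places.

H = 158/200 = 0.7900
FA = 68/128 = 0.5312
z(H) = z(0.7900) = 0.8064
z(FA) = z(0.5312) = 0.0783
c = −½·[z(H) + z(FA)] = −0.5 × (0.8064 + 0.0783) = -0.44235
c < 0: the observer has a liberal response bias.

C = -0.44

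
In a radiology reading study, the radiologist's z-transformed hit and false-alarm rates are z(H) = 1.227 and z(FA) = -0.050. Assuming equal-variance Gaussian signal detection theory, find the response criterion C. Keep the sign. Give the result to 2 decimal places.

C = -0.59

c = −½·[z(H) + z(FA)] = −½·(1.227 + (-0.050)) = -0.5885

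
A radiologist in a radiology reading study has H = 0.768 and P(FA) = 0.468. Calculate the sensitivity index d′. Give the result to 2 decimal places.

Φ⁻¹(H) = Φ⁻¹(0.768) = 0.732
Φ⁻¹(FA) = Φ⁻¹(0.468) = -0.080
d' = z(H) − z(FA) = 0.732 − (-0.080) = 0.812

d′ = 0.81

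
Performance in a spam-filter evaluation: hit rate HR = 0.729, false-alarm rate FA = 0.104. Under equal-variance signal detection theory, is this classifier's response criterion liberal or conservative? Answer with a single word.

conservative

z(H) = 0.610, z(FA) = -1.259
c = −½·(z(H) + z(FA)) = 0.3245
c > 0 → conservative criterion (biased toward responding “no”).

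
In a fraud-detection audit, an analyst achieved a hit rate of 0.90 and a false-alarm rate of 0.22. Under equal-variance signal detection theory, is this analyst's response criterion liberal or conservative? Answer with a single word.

liberal

z(H) = 1.282, z(FA) = -0.772
c = −½·(z(H) + z(FA)) = -0.255
c < 0 → liberal criterion (biased toward responding “yes”).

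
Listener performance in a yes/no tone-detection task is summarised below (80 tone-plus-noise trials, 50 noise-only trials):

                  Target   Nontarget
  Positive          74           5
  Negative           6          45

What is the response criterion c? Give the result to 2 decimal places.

H = 74/80 = 0.9250
FA = 5/50 = 0.1000
Φ⁻¹(H) = Φ⁻¹(0.9250) = 1.440
Φ⁻¹(FA) = Φ⁻¹(0.1000) = -1.282
c = −½·[z(H) + z(FA)] = −0.5 × (1.440 + (-1.282)) = -0.079

c = -0.08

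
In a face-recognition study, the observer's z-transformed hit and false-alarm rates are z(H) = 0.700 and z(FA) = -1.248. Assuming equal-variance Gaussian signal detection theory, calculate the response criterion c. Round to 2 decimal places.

c = 0.27

c = −½·[z(H) + z(FA)] = −½·(0.700 + (-1.248)) = 0.274
c > 0: the observer has a conservative response bias.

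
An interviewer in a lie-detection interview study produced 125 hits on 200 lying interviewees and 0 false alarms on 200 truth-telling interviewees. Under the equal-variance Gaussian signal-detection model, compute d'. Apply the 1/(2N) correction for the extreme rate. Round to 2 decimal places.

d' = 3.13

The false-alarm rate is 0/200 = 0, so apply the 1/(2N) correction: FA → 1/(2·200) = 0.00250.
z(H) = z(0.62500) = 0.319
z(FA) = z(0.00250) = -2.807
d' = 0.319 − (-2.807) = 3.126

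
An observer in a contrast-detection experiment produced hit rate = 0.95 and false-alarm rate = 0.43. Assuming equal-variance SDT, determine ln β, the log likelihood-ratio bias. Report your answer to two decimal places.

ln β = -1.34

z(H) = z(0.95) = 1.645
z(FA) = z(0.43) = -0.176
ln β = −½·[z(H)² − z(FA)²] = −0.5 × (2.706 − 0.031) = -1.3375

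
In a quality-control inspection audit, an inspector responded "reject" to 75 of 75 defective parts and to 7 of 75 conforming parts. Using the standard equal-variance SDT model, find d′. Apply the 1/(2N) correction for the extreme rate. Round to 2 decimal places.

d′ = 3.80

The hit rate is 75/75 = 1, so apply the 1/(2N) correction: H → 1 − 1/(2·75) = 0.99333.
z(H) = z(0.99333) = 2.475
z(FA) = z(0.09333) = -1.321
d' = 2.475 − (-1.321) = 3.796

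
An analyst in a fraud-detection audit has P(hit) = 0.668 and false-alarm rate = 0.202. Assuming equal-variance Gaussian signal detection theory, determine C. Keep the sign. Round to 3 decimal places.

C = 0.200

Φ⁻¹(0.668) = 0.4344, Φ⁻¹(0.202) = -0.8345
c = −½·[z(H) + z(FA)] = −0.5 × (0.4344 + (-0.8345)) = 0.20005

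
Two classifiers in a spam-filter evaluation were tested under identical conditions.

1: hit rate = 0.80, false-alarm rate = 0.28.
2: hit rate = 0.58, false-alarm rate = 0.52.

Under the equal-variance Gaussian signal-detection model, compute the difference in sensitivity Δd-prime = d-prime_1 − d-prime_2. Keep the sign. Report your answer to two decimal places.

Δd-prime = 1.27

1: z(0.80) = 0.842, z(0.28) = -0.583, d' = 1.425
2: z(0.58) = 0.202, z(0.52) = 0.050, d' = 0.152
Δd' = d'_1 − d'_2 = 1.425 − 0.152 = 1.273
1 has the higher sensitivity.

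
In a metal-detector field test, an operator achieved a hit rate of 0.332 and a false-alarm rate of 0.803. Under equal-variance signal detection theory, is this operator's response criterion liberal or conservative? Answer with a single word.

liberal

z(H) = -0.434, z(FA) = 0.852
c = −½·(z(H) + z(FA)) = -0.209
c < 0 → liberal criterion (biased toward responding “yes”).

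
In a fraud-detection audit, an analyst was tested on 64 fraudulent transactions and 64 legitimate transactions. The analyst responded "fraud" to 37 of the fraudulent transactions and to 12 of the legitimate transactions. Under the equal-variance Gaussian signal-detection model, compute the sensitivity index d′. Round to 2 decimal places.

H = 37/64 = 0.5781
FA = 12/64 = 0.1875
z(H) = 0.1970
z(FA) = -0.8871
d' = z(H) − z(FA) = 0.1970 − (-0.8871) = 1.0841

d′ = 1.08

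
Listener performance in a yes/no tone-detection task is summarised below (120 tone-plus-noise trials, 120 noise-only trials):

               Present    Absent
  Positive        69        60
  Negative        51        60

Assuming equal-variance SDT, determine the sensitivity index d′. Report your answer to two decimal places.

H = 69/120 = 0.5750
FA = 60/120 = 0.5000
z(H) = 0.1891
z(FA) = 0.0000
d' = z(H) − z(FA) = 0.1891 − 0.0000 = 0.1891

d′ = 0.19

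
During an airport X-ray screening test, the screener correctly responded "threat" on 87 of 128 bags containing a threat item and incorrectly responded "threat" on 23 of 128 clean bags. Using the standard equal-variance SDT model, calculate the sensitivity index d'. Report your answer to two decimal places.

H = 87/128 = 0.6797
FA = 23/128 = 0.1797
z(0.6797) = 0.467, z(0.1797) = -0.917
d' = z(H) − z(FA) = 0.467 − (-0.917) = 1.384

d' = 1.38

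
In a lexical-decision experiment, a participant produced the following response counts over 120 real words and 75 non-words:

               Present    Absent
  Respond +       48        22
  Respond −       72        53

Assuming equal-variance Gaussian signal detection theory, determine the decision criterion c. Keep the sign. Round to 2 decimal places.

H = 48/120 = 0.4000
FA = 22/75 = 0.2933
Φ⁻¹(H) = -0.2533
Φ⁻¹(FA) = -0.5438
c = −½·[z(H) + z(FA)] = −0.5 × (-0.2533 + (-0.5438)) = 0.39855
c > 0: the participant has a conservative response bias.

c = 0.40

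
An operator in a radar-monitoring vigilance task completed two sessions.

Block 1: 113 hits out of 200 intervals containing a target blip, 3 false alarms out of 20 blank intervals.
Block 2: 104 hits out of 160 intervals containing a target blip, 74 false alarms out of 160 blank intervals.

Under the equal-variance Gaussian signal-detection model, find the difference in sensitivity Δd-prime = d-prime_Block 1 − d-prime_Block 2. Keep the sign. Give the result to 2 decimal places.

Block 1: z(0.5650) = 0.164, z(0.1500) = -1.036, d' = 1.200
Block 2: z(0.6500) = 0.385, z(0.4625) = -0.094, d' = 0.479
Δd' = d'_Block 1 − d'_Block 2 = 1.200 − 0.479 = 0.721
Block 1 has the higher sensitivity.

Δd-prime = 0.72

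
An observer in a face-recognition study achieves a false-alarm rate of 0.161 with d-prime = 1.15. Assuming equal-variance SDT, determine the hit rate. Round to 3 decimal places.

hit rate = 0.563

z(false-alarm rate) = z(0.161) = -0.9904
z(H) = z(FA) + d' = -0.9904 + 1.15 = 0.1596
hit rate = Φ(0.1596) = 0.5634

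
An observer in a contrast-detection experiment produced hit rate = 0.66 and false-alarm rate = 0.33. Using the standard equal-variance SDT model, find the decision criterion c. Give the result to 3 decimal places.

z(H) = z(0.66) = 0.4125
z(FA) = z(0.33) = -0.4399
c = −½·[z(H) + z(FA)] = −0.5 × (0.4125 + (-0.4399)) = 0.0137

c = 0.014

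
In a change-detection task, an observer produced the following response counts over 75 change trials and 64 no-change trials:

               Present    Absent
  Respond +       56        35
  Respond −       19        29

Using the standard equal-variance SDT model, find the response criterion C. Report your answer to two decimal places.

C = -0.39

H = 56/75 = 0.7467
FA = 35/64 = 0.5469
z(H) = z(0.7467) = 0.664
z(FA) = z(0.5469) = 0.118
c = −½·[z(H) + z(FA)] = −0.5 × (0.664 + 0.118) = -0.391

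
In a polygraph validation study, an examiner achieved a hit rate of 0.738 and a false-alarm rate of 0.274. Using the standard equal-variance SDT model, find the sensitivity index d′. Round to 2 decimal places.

Φ⁻¹(H) = 0.637
Φ⁻¹(FA) = -0.601
d' = z(H) − z(FA) = 0.637 − (-0.601) = 1.238

d′ = 1.24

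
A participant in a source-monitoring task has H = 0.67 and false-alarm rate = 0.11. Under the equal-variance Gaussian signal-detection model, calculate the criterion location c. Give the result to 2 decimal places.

z(0.67) = 0.4399, z(0.11) = -1.2265
c = −½·[z(H) + z(FA)] = −0.5 × (0.4399 + (-1.2265)) = 0.3933

c = 0.39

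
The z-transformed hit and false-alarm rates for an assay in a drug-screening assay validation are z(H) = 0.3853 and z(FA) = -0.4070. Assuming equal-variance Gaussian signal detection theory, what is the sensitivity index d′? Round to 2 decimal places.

d' = z(H) − z(FA) = 0.3853 − (-0.4070) = 0.7923

d′ = 0.79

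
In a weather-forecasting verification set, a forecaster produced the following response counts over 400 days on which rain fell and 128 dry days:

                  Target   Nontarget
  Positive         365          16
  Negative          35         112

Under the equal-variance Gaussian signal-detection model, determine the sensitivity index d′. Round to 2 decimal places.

d′ = 2.51

H = 365/400 = 0.9125
FA = 16/128 = 0.1250
z(H) = z(0.9125) = 1.3563
z(FA) = z(0.1250) = -1.1503
d' = z(H) − z(FA) = 1.3563 − (-1.1503) = 2.5066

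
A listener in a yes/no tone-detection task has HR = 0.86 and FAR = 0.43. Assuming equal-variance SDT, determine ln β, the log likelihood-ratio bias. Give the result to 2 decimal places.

z(0.86) = 1.080, z(0.43) = -0.176
ln β = −½·[z(H)² − z(FA)²] = −0.5 × (1.166 − 0.031) = -0.5675

ln β = -0.57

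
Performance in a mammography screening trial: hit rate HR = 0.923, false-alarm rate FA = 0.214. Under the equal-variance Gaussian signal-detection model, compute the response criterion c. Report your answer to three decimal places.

c = -0.316

z(H) = z(0.923) = 1.4255
z(FA) = z(0.214) = -0.7926
c = −½·[z(H) + z(FA)] = −0.5 × (1.4255 + (-0.7926)) = -0.31645
c < 0: the reader has a liberal response bias.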